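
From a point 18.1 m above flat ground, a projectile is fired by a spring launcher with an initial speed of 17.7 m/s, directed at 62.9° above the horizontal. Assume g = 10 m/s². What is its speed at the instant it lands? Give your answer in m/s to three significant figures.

26.0 m/s

vₓ = 17.70 cos 62.9° = 8.063 m/s; v_y0 = 17.70 sin 62.9° = 15.76 m/s.
With up positive and y = 0 at the ground: y(t) = 18.1 + (15.76) t − 5.000 t². Setting y = 0 and taking the positive root: t = [15.76 + √(15.76² + 2·10.0·18.1)] / 10.0 = (15.76 + 24.70) / 10.0 = 4.046 s.
Vertical velocity at impact: v_y = v_y0 − g t = 15.76 − 10.0 × 4.046 = −24.70 m/s.
Speed: |v| = √(vₓ² + v_y²) = √(8.063² + 24.70²) = 25.99 m/s.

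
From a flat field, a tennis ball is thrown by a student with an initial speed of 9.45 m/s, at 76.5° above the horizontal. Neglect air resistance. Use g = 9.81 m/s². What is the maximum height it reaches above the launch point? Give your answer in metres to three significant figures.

4.30 m

vₓ = 9.450 cos 76.5° = 2.206 m/s; v_y0 = 9.450 sin 76.5° = 9.189 m/s.
At the apex v_y = 0, so H = v_y0²/(2g) = 9.189²/19.62 = 4.304 m.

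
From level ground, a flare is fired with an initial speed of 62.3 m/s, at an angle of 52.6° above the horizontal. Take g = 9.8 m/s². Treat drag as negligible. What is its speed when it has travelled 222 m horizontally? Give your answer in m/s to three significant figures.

Components: vₓ = 62.30 cos 52.6° = 37.84 m/s, v_y0 = 62.30 sin 52.6° = 49.49 m/s.
Time to reach x = 222 m: t = x/vₓ = 222/37.84 = 5.867 s.
Vertical velocity there: v_y = v_y0 − g t = 49.49 − 9.80 × 5.867 = −8.003 m/s.
Speed: √(vₓ² + v_y²) = √(37.84² + 8.003²) = 38.68 m/s.

38.7 m/s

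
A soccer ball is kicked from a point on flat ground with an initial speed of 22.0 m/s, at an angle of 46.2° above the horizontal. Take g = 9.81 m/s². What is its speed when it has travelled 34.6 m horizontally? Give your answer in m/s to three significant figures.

Horizontal component vₓ = 22.00 cos 46.2° = 15.23 m/s; vertical v_y0 = 22.00 sin 46.2° = 15.88 m/s.
Time to reach x = 34.6 m: t = x/vₓ = 34.6/15.23 = 2.272 s.
Vertical velocity there: v_y = v_y0 − g t = 15.88 − 9.81 × 2.272 = −6.412 m/s.
Speed: √(vₓ² + v_y²) = √(15.23² + 6.412²) = 16.52 m/s.

16.5 m/s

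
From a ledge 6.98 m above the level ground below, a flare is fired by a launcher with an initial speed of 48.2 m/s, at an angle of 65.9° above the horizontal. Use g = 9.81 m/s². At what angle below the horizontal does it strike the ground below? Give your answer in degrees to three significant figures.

Components: vₓ = 48.20 cos 65.9° = 19.68 m/s, v_y0 = 48.20 sin 65.9° = 44.00 m/s.
With up positive and y = 0 at the ground: y(t) = 6.98 + (44.00) t − 4.905 t². Setting y = 0 and taking the positive root: t = [44.00 + √(44.00² + 2·9.81·6.98)] / 9.81 = (44.00 + 45.53) / 9.81 = 9.126 s.
At impact: v_y = v_y0 − g t = −45.53 m/s; vₓ = 19.68 m/s.
Angle below horizontal: arctan(|v_y|/vₓ) = arctan(45.53/19.68) = 66.62°.

66.6°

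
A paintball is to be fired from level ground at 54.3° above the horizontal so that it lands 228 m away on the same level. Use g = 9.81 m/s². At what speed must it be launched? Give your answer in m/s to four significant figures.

48.58 m/s

From R = (v₀² / g) sin 2θ: v₀ = √(gR / sin 2θ).
v₀ = √(9.81 × 228 / sin 108.6°) = √(2237 / 0.9478) = √2359.9 = 48.58 m/s.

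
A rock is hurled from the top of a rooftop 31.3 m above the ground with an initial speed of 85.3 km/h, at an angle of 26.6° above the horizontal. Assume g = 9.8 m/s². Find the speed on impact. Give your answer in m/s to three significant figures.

34.3 m/s

Convert: 85.3 km/h = 85.3/3.6 = 23.69 m/s.
Horizontal component vₓ = 23.69 cos 26.6° = 21.19 m/s; vertical v_y0 = 23.69 sin 26.6° = 10.61 m/s.
Vertical motion (up positive, ground at y = 0): 4.900 t² − (10.61) t − 31.3 = 0, so t = (10.61 + √(10.61² + 2·9.80·31.3)) / 9.80 = (10.61 + 26.95) / 9.80 = 3.832 s.
Vertical velocity at impact: v_y = v_y0 − g t = 10.61 − 9.80 × 3.832 = −26.95 m/s.
Speed: |v| = √(vₓ² + v_y²) = √(21.19² + 26.95²) = 34.28 m/s.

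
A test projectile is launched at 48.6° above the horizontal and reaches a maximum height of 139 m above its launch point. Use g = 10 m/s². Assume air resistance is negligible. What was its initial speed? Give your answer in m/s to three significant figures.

70.3 m/s

At the peak v_y = 0, so v_y0 = √(2gH) = √(2 × 10.0 × 139) = 52.73 m/s.
v_y0 = v₀ sin θ ⇒ v₀ = 52.73 / sin 48.6° = 70.29 m/s.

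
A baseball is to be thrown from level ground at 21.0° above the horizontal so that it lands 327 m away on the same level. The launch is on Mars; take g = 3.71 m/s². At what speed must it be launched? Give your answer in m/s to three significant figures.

On level ground R = v₀² sin 2θ / g ⇒ v₀ = √(gR / sin 2θ).
v₀ = √(3.71 × 327 / sin 42.00°) = √(1213 / 0.6691) = √1813.1 = 42.58 m/s.

42.6 m/s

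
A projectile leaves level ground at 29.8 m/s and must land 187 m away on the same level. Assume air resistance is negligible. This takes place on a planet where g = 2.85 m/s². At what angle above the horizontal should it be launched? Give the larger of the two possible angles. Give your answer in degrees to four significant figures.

From R = (v₀²/g) sin 2θ: sin 2θ = 2.85 × 187 / 888.04 = 0.6001.
2θ = 36.88° or 180° − 36.88° = 143.1°, so θ = 18.44° or 71.56°.
The larger angle is 71.56°.

71.56°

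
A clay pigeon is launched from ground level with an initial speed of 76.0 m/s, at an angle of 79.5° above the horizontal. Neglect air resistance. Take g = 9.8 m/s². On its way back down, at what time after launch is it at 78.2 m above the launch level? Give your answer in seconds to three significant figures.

Horizontal component vₓ = 76.00 cos 79.5° = 13.85 m/s; vertical v_y0 = 76.00 sin 79.5° = 74.73 m/s.
Height y(t) = 74.73 t − 4.900 t² = 78.2 gives 4.900 t² − 74.73 t + 78.2 = 0.
Quadratic formula: t = (74.73 ± √4051.5) / 9.80 = (74.73 ± 63.65) / 9.80 → t = 1.130 s or 14.12 s.
The descending-branch root is 14.12 s.

14.1 s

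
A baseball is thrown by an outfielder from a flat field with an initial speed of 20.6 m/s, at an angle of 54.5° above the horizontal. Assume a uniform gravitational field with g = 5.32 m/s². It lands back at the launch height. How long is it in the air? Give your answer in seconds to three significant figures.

vₓ = 20.60 cos 54.5° = 11.96 m/s; v_y0 = 20.60 sin 54.5° = 16.77 m/s.
Time of flight on level ground: T = 2 v_y0 / g = 2 × 16.77 / 5.32 = 6.305 s.

6.30 s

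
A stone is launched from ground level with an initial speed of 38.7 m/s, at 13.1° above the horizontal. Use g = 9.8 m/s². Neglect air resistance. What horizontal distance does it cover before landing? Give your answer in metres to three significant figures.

vₓ = 38.70 cos 13.1° = 37.69 m/s; v_y0 = 38.70 sin 13.1° = 8.771 m/s.
Time aloft: T = 2 v_y0 / g = 2 × 8.771 / 9.80 = 1.790 s.
Horizontal distance R = vₓ T = 37.69 × 1.790 = 67.47 m.

67.5 m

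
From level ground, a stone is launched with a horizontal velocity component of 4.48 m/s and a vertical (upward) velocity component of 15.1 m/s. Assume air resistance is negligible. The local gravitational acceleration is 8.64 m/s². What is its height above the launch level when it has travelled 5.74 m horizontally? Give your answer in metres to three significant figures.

x = vₓ t ⇒ t = 5.74/4.480 = 1.281 s.
Height: y = v_y0 t − ½ g t² = 15.10 × 1.281 − 4.320 × 1.281² = 19.35 − 7.092 = 12.26 m.

12.3 m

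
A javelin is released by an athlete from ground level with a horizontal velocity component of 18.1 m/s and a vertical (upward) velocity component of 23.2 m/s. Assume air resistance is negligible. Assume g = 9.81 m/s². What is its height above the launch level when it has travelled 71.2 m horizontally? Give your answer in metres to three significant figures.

At x = 71.2 m, t = x/vₓ = 71.2/18.10 = 3.934 s.
Height: y = v_y0 t − ½ g t² = 23.20 × 3.934 − 4.905 × 3.934² = 91.26 − 75.90 = 15.36 m.

15.4 m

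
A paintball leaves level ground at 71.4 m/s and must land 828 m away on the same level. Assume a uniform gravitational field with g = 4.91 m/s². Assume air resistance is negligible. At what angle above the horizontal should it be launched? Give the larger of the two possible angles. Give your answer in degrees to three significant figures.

63.6°

From R = (v₀²/g) sin 2θ: sin 2θ = 4.91 × 828 / 5098.0 = 0.7975.
2θ = 52.89° or 180° − 52.89° = 127.1°, so θ = 26.44° or 63.56°.
The larger angle is 63.56°.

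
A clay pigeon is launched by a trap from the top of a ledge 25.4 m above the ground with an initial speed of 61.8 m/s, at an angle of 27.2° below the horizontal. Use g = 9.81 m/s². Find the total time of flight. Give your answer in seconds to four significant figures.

0.7906 s

Components: vₓ = 61.80 cos 27.2° = 54.97 m/s, v_y0 = −28.25 m/s (downward).
With up positive and y = 0 at the ground: y(t) = 25.4 + (−28.25) t − 4.905 t². Setting y = 0 and taking the positive root: t = [−28.25 + √(28.25² + 2·9.81·25.4)] / 9.81 = (−28.25 + 36.00) / 9.81 = 0.7906 s.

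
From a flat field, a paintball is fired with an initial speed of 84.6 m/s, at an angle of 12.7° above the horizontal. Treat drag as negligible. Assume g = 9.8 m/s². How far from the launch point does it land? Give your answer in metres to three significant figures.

Components: vₓ = 84.60 cos 12.7° = 82.53 m/s, v_y0 = 84.60 sin 12.7° = 18.60 m/s.
Time aloft: T = 2 v_y0 / g = 2 × 18.60 / 9.80 = 3.796 s.
Range: R = vₓ T = 82.53 × 3.796 = 313.3 m.

313 m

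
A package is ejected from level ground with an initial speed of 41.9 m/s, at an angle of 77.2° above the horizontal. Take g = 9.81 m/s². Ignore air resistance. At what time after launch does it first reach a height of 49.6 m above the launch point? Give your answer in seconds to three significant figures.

Components: vₓ = 41.90 cos 77.2° = 9.283 m/s, v_y0 = 41.90 sin 77.2° = 40.86 m/s.
Height y(t) = 40.86 t − 4.905 t² = 49.6 gives 4.905 t² − 40.86 t + 49.6 = 0.
t = [40.86 ± √(40.86² − 2·9.81·49.6)] / 9.81 = (40.86 ± 26.39) / 9.81, so t = 1.475 s or t = 6.855 s.
The first (ascending) time is 1.475 s.

1.48 s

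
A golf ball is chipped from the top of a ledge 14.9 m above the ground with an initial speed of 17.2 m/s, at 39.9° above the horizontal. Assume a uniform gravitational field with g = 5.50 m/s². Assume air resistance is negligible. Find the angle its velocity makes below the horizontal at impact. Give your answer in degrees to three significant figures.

52.0°

Resolve: vₓ = 17.20 cos 39.9° = 13.20 m/s and v_y0 = 17.20 sin 39.9° = 11.03 m/s.
The projectile lands when y = 14.9 + (11.03) t − ½·5.50·t² = 0. Positive root: t = (11.03 + √(11.03² + 2·5.50·14.9)) / 5.50 = (11.03 + 16.90) / 5.50 = 5.079 s.
At impact: v_y = v_y0 − g t = −16.90 m/s; vₓ = 13.20 m/s.
Angle below horizontal: arctan(|v_y|/vₓ) = arctan(16.90/13.20) = 52.02°.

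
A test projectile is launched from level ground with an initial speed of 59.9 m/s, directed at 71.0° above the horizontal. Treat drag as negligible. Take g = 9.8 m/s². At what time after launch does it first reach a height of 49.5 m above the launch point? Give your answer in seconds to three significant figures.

0.952 s

Components: vₓ = 59.90 cos 71.0° = 19.50 m/s, v_y0 = 59.90 sin 71.0° = 56.64 m/s.
Set y = v_y0 t − ½ g t² = 49.5: 4.900 t² − 56.64 t + 49.5 = 0.
Quadratic formula: t = (56.64 ± √2237.5) / 9.80 = (56.64 ± 47.30) / 9.80 → t = 0.9525 s or 10.61 s.
The first (ascending) time is 0.9525 s.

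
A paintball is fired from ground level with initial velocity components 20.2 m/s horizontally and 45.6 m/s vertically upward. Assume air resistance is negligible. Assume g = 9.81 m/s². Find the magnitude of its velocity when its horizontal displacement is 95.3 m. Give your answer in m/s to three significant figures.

Time to reach x = 95.3 m: t = x/vₓ = 95.3/20.20 = 4.718 s.
Vertical velocity there: v_y = v_y0 − g t = 45.60 − 9.81 × 4.718 = −0.6818 m/s.
Speed: √(vₓ² + v_y²) = √(20.20² + 0.6818²) = 20.21 m/s.

20.2 m/s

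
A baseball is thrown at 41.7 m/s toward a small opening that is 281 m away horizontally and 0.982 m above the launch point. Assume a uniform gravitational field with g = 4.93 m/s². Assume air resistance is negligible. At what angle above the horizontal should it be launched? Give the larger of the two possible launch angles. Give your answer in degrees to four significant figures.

Trajectory: y = x tanθ − g x² (1 + tan²θ)/(2v₀²). With x = 281, y = 0.982, v₀ = 41.7, g = 4.93:
111.9 tan²θ − 281 tanθ + (112.9) = 0.
tanθ = [281 ± √(281² − 4 × 111.9 × (112.9))] / (2 × 111.9) = (281 ± 168.5) / 223.9, giving tanθ = 0.5024 or 2.008.
θ = 26.67° or 63.53°; the larger is 63.53°.

63.53°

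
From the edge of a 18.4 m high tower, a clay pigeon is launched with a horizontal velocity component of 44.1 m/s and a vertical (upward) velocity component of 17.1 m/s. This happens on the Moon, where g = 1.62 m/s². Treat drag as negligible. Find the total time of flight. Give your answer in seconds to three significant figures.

22.1 s

The projectile lands when y = 18.4 + (17.10) t − ½·1.62·t² = 0. Positive root: t = (17.10 + √(17.10² + 2·1.62·18.4)) / 1.62 = (17.10 + 18.76) / 1.62 = 22.14 s.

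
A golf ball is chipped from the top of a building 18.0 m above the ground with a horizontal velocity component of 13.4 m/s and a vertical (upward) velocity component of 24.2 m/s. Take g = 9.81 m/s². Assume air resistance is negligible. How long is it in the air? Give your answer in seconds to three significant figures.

5.59 s

With up positive and y = 0 at the ground: y(t) = 18.0 + (24.20) t − 4.905 t². Setting y = 0 and taking the positive root: t = [24.20 + √(24.20² + 2·9.81·18.0)] / 9.81 = (24.20 + 30.64) / 9.81 = 5.590 s.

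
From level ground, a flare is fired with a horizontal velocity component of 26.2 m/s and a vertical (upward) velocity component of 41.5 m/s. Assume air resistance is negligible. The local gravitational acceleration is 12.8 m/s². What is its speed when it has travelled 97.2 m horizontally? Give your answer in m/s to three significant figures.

26.9 m/s

At x = 97.2 m, t = x/vₓ = 97.2/26.20 = 3.710 s.
Vertical velocity there: v_y = v_y0 − g t = 41.50 − 12.8 × 3.710 = −5.987 m/s.
Speed: √(vₓ² + v_y²) = √(26.20² + 5.987²) = 26.88 m/s.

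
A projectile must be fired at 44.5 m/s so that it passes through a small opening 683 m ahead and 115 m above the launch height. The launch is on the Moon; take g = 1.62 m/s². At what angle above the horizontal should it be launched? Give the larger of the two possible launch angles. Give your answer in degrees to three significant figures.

Trajectory: y = x tanθ − g x² (1 + tan²θ)/(2v₀²). With x = 683, y = 115, v₀ = 44.5, g = 1.62:
190.8 tan²θ − 683 tanθ + (305.8) = 0.
tanθ = [683 ± √(683² − 4 × 190.8 × (305.8))] / (2 × 190.8) = (683 ± 482.8) / 381.6, giving tanθ = 0.5246 or 3.055.
θ = 27.68° or 71.87°; the larger is 71.87°.

71.9°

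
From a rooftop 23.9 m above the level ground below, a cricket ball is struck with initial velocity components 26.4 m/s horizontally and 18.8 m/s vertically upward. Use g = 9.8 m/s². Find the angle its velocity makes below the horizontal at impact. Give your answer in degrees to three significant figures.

With up positive and y = 0 at the ground: y(t) = 23.9 + (18.80) t − 4.900 t². Setting y = 0 and taking the positive root: t = [18.80 + √(18.80² + 2·9.80·23.9)] / 9.80 = (18.80 + 28.67) / 9.80 = 4.844 s.
At impact: v_y = v_y0 − g t = −28.67 m/s; vₓ = 26.40 m/s.
Angle below horizontal: arctan(|v_y|/vₓ) = arctan(28.67/26.40) = 47.36°.

47.4°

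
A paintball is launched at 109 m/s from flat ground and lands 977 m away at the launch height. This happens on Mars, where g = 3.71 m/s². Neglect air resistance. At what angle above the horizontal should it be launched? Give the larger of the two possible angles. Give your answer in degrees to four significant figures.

Level-ground range R = v₀² sin(2θ)/g ⇒ sin(2θ) = gR/v₀² = 3.71 × 977 / 109² = 0.3051.
2θ = 17.76° or 180° − 17.76° = 162.2°, so θ = 8.882° or 81.12°.
The larger angle is 81.12°.

81.12°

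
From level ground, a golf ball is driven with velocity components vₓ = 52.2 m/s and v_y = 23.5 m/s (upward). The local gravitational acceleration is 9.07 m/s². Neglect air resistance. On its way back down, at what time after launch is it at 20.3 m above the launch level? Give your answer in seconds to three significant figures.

Set y = v_y0 t − ½ g t² = 20.3: 4.535 t² − 23.50 t + 20.3 = 0.
t = [23.50 ± √(23.50² − 2·9.07·20.3)] / 9.07 = (23.50 ± 13.56) / 9.07, so t = 1.095 s or t = 4.087 s.
The descending-branch root is 4.087 s.

4.09 s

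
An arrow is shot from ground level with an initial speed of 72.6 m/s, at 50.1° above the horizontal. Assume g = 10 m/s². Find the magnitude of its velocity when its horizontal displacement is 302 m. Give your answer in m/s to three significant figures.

Resolve: vₓ = 72.60 cos 50.1° = 46.57 m/s and v_y0 = 72.60 sin 50.1° = 55.70 m/s.
At x = 302 m, t = x/vₓ = 302/46.57 = 6.485 s.
Vertical velocity there: v_y = v_y0 − g t = 55.70 − 10.0 × 6.485 = −9.153 m/s.
Speed: √(vₓ² + v_y²) = √(46.57² + 9.153²) = 47.46 m/s.

47.5 m/s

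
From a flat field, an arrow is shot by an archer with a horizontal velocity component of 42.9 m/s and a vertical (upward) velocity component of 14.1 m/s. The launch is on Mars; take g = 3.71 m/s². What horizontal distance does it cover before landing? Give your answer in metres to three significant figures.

Time aloft: T = 2 v_y0 / g = 2 × 14.10 / 3.71 = 7.601 s.
Horizontal distance R = vₓ T = 42.90 × 7.601 = 326.1 m.

326 m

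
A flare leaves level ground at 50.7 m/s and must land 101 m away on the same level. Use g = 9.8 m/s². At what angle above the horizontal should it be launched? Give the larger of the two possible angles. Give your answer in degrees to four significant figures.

Level-ground range R = v₀² sin(2θ)/g ⇒ sin(2θ) = gR/v₀² = 9.80 × 101 / 50.7² = 0.3851.
2θ = 22.65° or 180° − 22.65° = 157.4°, so θ = 11.32° or 78.68°.
The larger angle is 78.68°.

78.68°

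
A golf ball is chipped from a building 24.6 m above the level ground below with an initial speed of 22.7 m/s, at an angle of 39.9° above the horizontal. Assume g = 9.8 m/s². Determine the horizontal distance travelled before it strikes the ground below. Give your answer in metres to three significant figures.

Horizontal component vₓ = 22.70 cos 39.9° = 17.41 m/s; vertical v_y0 = 22.70 sin 39.9° = 14.56 m/s.
With up positive and y = 0 at the ground: y(t) = 24.6 + (14.56) t − 4.900 t². Setting y = 0 and taking the positive root: t = [14.56 + √(14.56² + 2·9.80·24.6)] / 9.80 = (14.56 + 26.35) / 9.80 = 4.174 s.
Horizontal distance: R = vₓ t = 17.41 × 4.174 = 72.69 m.

72.7 m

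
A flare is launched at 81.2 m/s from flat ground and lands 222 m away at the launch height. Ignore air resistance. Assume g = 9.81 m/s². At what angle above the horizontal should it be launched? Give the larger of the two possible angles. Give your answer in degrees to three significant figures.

Level-ground range R = v₀² sin(2θ)/g ⇒ sin(2θ) = gR/v₀² = 9.81 × 222 / 81.2² = 0.3303.
2θ = 19.29° or 180° − 19.29° = 160.7°, so θ = 9.644° or 80.36°.
The larger angle is 80.36°.

80.4°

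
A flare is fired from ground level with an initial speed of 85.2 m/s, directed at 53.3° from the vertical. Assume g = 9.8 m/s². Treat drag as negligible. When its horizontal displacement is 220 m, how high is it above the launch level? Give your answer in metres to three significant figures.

Resolve: vₓ = 85.20 sin 53.3° = 68.31 m/s and v_y0 = 85.20 cos 53.3° = 50.92 m/s.
Time to reach x = 220 m: t = x/vₓ = 220/68.31 = 3.221 s.
Height: y = v_y0 t − ½ g t² = 50.92 × 3.221 − 4.900 × 3.221² = 164.0 − 50.82 = 113.2 m.

113 m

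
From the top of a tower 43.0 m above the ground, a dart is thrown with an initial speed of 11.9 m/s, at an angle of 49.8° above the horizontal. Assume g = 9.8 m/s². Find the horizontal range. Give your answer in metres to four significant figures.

30.97 m

Horizontal component vₓ = 11.90 cos 49.8° = 7.681 m/s; vertical v_y0 = 11.90 sin 49.8° = 9.089 m/s.
The projectile lands when y = 43.0 + (9.089) t − ½·9.80·t² = 0. Positive root: t = (9.089 + √(9.089² + 2·9.80·43.0)) / 9.80 = (9.089 + 30.42) / 9.80 = 4.032 s.
Horizontal distance: R = vₓ t = 7.681 × 4.032 = 30.97 m.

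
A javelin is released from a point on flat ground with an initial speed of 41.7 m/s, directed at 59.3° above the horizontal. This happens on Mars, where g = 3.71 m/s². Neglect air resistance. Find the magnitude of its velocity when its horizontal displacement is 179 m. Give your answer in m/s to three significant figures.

Resolve: vₓ = 41.70 cos 59.3° = 21.29 m/s and v_y0 = 41.70 sin 59.3° = 35.86 m/s.
Time to reach x = 179 m: t = x/vₓ = 179/21.29 = 8.408 s.
Vertical velocity there: v_y = v_y0 − g t = 35.86 − 3.71 × 8.408 = 4.663 m/s.
Speed: √(vₓ² + v_y²) = √(21.29² + 4.663²) = 21.79 m/s.

21.8 m/s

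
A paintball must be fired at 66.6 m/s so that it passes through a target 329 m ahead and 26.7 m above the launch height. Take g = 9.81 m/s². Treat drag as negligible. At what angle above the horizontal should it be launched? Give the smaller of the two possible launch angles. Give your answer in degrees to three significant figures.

29.2°

Trajectory: y = x tanθ − g x² (1 + tan²θ)/(2v₀²). With x = 329, y = 26.7, v₀ = 66.6, g = 9.81:
119.7 tan²θ − 329 tanθ + (146.4) = 0.
tanθ = [329 ± √(329² − 4 × 119.7 × (146.4))] / (2 × 119.7) = (329 ± 195.3) / 239.4, giving tanθ = 0.5584 or 2.190.
θ = 29.18° or 65.46°; the smaller is 29.18°.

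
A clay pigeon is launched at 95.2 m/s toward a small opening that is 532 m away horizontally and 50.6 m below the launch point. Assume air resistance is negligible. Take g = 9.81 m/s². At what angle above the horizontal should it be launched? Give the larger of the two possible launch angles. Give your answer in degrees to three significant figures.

73.0°

Trajectory: y = x tanθ − g x² (1 + tan²θ)/(2v₀²). With x = 532, y = −50.6, v₀ = 95.2, g = 9.81:
153.2 tan²θ − 532 tanθ + (102.6) = 0.
tanθ = [532 ± √(532² − 4 × 153.2 × (102.6))] / (2 × 153.2) = (532 ± 469.2) / 306.4, giving tanθ = 0.2049 or 3.268.
θ = 11.58° or 72.99°; the larger is 72.99°.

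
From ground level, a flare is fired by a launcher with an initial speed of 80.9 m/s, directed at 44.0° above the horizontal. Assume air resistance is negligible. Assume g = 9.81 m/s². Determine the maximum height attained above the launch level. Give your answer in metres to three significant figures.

161 m

Horizontal component vₓ = 80.90 cos 44.0° = 58.19 m/s; vertical v_y0 = 80.90 sin 44.0° = 56.20 m/s.
Peak height H = v_y0² / (2g) = 3158.2 / 19.62 = 161.0 m.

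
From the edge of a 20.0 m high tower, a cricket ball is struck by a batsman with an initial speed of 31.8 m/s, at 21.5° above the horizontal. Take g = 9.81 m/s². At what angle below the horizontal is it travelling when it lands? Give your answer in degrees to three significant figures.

37.8°

Resolve: vₓ = 31.80 cos 21.5° = 29.59 m/s and v_y0 = 31.80 sin 21.5° = 11.65 m/s.
With up positive and y = 0 at the ground: y(t) = 20.0 + (11.65) t − 4.905 t². Setting y = 0 and taking the positive root: t = [11.65 + √(11.65² + 2·9.81·20.0)] / 9.81 = (11.65 + 22.98) / 9.81 = 3.531 s.
At impact: v_y = v_y0 − g t = −22.98 m/s; vₓ = 29.59 m/s.
Angle below horizontal: arctan(|v_y|/vₓ) = arctan(22.98/29.59) = 37.84°.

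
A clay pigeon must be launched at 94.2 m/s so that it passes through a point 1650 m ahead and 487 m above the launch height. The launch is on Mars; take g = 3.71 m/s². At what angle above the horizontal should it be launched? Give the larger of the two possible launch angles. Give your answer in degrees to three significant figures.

62.8°

Trajectory: y = x tanθ − g x² (1 + tan²θ)/(2v₀²). With x = 1650, y = 487, v₀ = 94.2, g = 3.71:
569.1 tan²θ − 1650 tanθ + (1056) = 0.
tanθ = [1650 ± √(1650² − 4 × 569.1 × (1056))] / (2 × 569.1) = (1650 ± 564.1) / 1138, giving tanθ = 0.9540 or 1.945.
θ = 43.65° or 62.79°; the larger is 62.79°.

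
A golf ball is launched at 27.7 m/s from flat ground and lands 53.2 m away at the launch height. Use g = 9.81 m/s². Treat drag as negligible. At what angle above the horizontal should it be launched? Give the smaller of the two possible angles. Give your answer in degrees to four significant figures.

21.43°

R = v₀² sin 2θ / g gives sin 2θ = gR/v₀² = 9.81·53.2/27.7² = 0.6802.
2θ = 42.86° or 180° − 42.86° = 137.1°, so θ = 21.43° or 68.57°.
The smaller angle is 21.43°.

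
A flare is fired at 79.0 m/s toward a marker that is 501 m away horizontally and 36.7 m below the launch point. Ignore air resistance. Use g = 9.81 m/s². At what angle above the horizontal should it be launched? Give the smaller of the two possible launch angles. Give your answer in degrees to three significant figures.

Trajectory: y = x tanθ − g x² (1 + tan²θ)/(2v₀²). With x = 501, y = −36.7, v₀ = 79.0, g = 9.81:
197.3 tan²θ − 501 tanθ + (160.6) = 0.
tanθ = [501 ± √(501² − 4 × 197.3 × (160.6))] / (2 × 197.3) = (501 ± 352.6) / 394.5, giving tanθ = 0.3762 or 2.163.
θ = 20.62° or 65.19°; the smaller is 20.62°.

20.6°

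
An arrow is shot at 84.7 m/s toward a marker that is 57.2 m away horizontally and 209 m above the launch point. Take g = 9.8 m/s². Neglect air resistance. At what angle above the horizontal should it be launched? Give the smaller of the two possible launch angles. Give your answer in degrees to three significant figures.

77.4°

Trajectory: y = x tanθ − g x² (1 + tan²θ)/(2v₀²). With x = 57.2, y = 209, v₀ = 84.7, g = 9.80:
2.235 tan²θ − 57.2 tanθ + (211.2) = 0.
tanθ = [57.2 ± √(57.2² − 4 × 2.235 × (211.2))] / (2 × 2.235) = (57.2 ± 37.20) / 4.469, giving tanθ = 4.475 or 21.12.
θ = 77.40° or 87.29°; the smaller is 77.40°.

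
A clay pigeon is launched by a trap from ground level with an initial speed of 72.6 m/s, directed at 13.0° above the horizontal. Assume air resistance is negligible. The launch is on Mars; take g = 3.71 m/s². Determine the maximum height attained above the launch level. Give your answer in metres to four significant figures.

35.95 m

vₓ = 72.60 cos 13.0° = 70.74 m/s; v_y0 = 72.60 sin 13.0° = 16.33 m/s.
Peak height H = v_y0² / (2g) = 266.72 / 7.420 = 35.95 m.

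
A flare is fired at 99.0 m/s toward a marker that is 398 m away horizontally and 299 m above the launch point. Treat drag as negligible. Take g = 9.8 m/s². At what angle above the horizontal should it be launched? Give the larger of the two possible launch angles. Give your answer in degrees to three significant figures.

Trajectory: y = x tanθ − g x² (1 + tan²θ)/(2v₀²). With x = 398, y = 299, v₀ = 99.0, g = 9.80:
79.19 tan²θ − 398 tanθ + (378.2) = 0.
tanθ = [398 ± √(398² − 4 × 79.19 × (378.2))] / (2 × 79.19) = (398 ± 196.5) / 158.4, giving tanθ = 1.272 or 3.753.
θ = 51.83° or 75.08°; the larger is 75.08°.

75.1°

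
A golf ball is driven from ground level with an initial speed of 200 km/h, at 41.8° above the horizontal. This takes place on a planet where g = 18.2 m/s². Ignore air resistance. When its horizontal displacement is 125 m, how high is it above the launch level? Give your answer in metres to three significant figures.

28.9 m

Convert: 200 km/h = 200/3.6 = 55.56 m/s.
vₓ = 55.56 cos 41.8° = 41.42 m/s; v_y0 = 55.56 sin 41.8° = 37.03 m/s.
At x = 125 m, t = x/vₓ = 125/41.42 = 3.018 s.
Height: y = v_y0 t − ½ g t² = 37.03 × 3.018 − 9.100 × 3.018² = 111.8 − 82.90 = 28.87 m.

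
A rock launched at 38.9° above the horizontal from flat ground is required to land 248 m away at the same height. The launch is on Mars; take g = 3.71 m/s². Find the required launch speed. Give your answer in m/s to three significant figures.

30.7 m/s

From R = (v₀² / g) sin 2θ: v₀ = √(gR / sin 2θ).
v₀ = √(3.71 × 248 / sin 77.80°) = √(920.1 / 0.9774) = √941.34 = 30.68 m/s.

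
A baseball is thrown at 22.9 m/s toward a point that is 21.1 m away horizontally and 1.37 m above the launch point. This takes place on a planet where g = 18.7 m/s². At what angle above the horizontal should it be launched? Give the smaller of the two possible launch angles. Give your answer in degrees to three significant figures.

Trajectory: y = x tanθ − g x² (1 + tan²θ)/(2v₀²). With x = 21.1, y = 1.37, v₀ = 22.9, g = 18.7:
7.938 tan²θ − 21.1 tanθ + (9.308) = 0.
tanθ = [21.1 ± √(21.1² − 4 × 7.938 × (9.308))] / (2 × 7.938) = (21.1 ± 12.23) / 15.88, giving tanθ = 0.5585 or 2.100.
θ = 29.18° or 64.53°; the smaller is 29.18°.

29.2°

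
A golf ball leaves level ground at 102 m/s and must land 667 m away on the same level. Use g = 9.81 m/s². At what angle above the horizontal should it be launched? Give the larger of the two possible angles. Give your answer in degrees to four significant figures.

70.51°

Level-ground range R = v₀² sin(2θ)/g ⇒ sin(2θ) = gR/v₀² = 9.81 × 667 / 102² = 0.6289.
2θ = 38.97° or 180° − 38.97° = 141.0°, so θ = 19.49° or 70.51°.
The larger angle is 70.51°.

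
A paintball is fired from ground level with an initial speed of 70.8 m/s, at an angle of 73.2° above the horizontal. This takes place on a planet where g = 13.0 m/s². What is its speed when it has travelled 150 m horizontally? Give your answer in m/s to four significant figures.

Resolve: vₓ = 70.80 cos 73.2° = 20.46 m/s and v_y0 = 70.80 sin 73.2° = 67.78 m/s.
x = vₓ t ⇒ t = 150/20.46 = 7.330 s.
Vertical velocity there: v_y = v_y0 − g t = 67.78 − 13.0 × 7.330 = −27.51 m/s.
Speed: √(vₓ² + v_y²) = √(20.46² + 27.51²) = 34.29 m/s.

34.29 m/s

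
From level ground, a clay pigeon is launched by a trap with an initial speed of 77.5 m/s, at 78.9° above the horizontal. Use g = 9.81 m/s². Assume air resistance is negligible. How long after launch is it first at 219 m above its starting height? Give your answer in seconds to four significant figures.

3.822 s

Components: vₓ = 77.50 cos 78.9° = 14.92 m/s, v_y0 = 77.50 sin 78.9° = 76.05 m/s.
Height y(t) = 76.05 t − 4.905 t² = 219 gives 4.905 t² − 76.05 t + 219 = 0.
t = [76.05 ± √(76.05² − 2·9.81·219)] / 9.81 = (76.05 ± 38.56) / 9.81, so t = 3.822 s or t = 11.68 s.
The first (ascending) time is 3.822 s.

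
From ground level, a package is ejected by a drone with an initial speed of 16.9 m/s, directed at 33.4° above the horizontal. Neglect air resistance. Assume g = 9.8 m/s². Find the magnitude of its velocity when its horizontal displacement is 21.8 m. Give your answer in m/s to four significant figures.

Horizontal component vₓ = 16.90 cos 33.4° = 14.11 m/s; vertical v_y0 = 16.90 sin 33.4° = 9.303 m/s.
x = vₓ t ⇒ t = 21.8/14.11 = 1.545 s.
Vertical velocity there: v_y = v_y0 − g t = 9.303 − 9.80 × 1.545 = −5.839 m/s.
Speed: √(vₓ² + v_y²) = √(14.11² + 5.839²) = 15.27 m/s.

15.27 m/s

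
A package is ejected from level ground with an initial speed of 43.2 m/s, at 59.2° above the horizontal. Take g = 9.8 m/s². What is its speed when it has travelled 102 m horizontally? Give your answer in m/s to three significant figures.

23.6 m/s

vₓ = 43.20 cos 59.2° = 22.12 m/s; v_y0 = 43.20 sin 59.2° = 37.11 m/s.
x = vₓ t ⇒ t = 102/22.12 = 4.611 s.
Vertical velocity there: v_y = v_y0 − g t = 37.11 − 9.80 × 4.611 = −8.082 m/s.
Speed: √(vₓ² + v_y²) = √(22.12² + 8.082²) = 23.55 m/s.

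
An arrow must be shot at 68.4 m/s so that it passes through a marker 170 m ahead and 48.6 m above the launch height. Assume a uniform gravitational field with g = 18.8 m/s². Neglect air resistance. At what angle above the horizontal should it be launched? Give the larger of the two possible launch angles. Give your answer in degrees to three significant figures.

Trajectory: y = x tanθ − g x² (1 + tan²θ)/(2v₀²). With x = 170, y = 48.6, v₀ = 68.4, g = 18.8:
58.06 tan²θ − 170 tanθ + (106.7) = 0.
tanθ = [170 ± √(170² − 4 × 58.06 × (106.7))] / (2 × 58.06) = (170 ± 64.23) / 116.1, giving tanθ = 0.9108 or 2.017.
θ = 42.33° or 63.63°; the larger is 63.63°.

63.6°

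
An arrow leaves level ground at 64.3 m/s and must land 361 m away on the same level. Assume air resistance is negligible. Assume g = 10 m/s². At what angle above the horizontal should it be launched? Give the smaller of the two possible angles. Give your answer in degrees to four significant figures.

Level-ground range R = v₀² sin(2θ)/g ⇒ sin(2θ) = gR/v₀² = 10.0 × 361 / 64.3² = 0.8731.
2θ = 60.83° or 180° − 60.83° = 119.2°, so θ = 30.41° or 59.59°.
The smaller angle is 30.41°.

30.41°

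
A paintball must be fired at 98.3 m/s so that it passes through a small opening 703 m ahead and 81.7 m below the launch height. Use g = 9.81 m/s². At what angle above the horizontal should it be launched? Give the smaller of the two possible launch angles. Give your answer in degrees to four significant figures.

Trajectory: y = x tanθ − g x² (1 + tan²θ)/(2v₀²). With x = 703, y = −81.7, v₀ = 98.3, g = 9.81:
250.9 tan²θ − 703 tanθ + (169.2) = 0.
tanθ = [703 ± √(703² − 4 × 250.9 × (169.2))] / (2 × 250.9) = (703 ± 569.6) / 501.7, giving tanθ = 0.2659 or 2.536.
θ = 14.89° or 68.48°; the smaller is 14.89°.

14.89°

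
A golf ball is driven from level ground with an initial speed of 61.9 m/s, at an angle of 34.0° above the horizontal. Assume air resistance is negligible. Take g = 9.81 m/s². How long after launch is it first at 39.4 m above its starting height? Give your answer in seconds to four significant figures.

1.427 s

Components: vₓ = 61.90 cos 34.0° = 51.32 m/s, v_y0 = 61.90 sin 34.0° = 34.61 m/s.
Height y(t) = 34.61 t − 4.905 t² = 39.4 gives 4.905 t² − 34.61 t + 39.4 = 0.
Quadratic formula: t = (34.61 ± √425.10) / 9.81 = (34.61 ± 20.62) / 9.81 → t = 1.427 s or 5.630 s.
The first (ascending) time is 1.427 s.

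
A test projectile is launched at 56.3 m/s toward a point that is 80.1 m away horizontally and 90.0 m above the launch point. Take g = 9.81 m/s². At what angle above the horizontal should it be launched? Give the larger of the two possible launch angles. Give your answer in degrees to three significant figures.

81.3°

Trajectory: y = x tanθ − g x² (1 + tan²θ)/(2v₀²). With x = 80.1, y = 90.0, v₀ = 56.3, g = 9.81:
9.929 tan²θ − 80.1 tanθ + (99.93) = 0.
tanθ = [80.1 ± √(80.1² − 4 × 9.929 × (99.93))] / (2 × 9.929) = (80.1 ± 49.47) / 19.86, giving tanθ = 1.542 or 6.525.
θ = 57.04° or 81.29°; the larger is 81.29°.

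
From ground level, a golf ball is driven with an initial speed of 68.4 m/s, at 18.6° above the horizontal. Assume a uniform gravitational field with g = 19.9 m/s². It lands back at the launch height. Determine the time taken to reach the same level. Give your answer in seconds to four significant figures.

2.193 s

Components: vₓ = 68.40 cos 18.6° = 64.83 m/s, v_y0 = 68.40 sin 18.6° = 21.82 m/s.
Time of flight on level ground: T = 2 v_y0 / g = 2 × 21.82 / 19.9 = 2.193 s.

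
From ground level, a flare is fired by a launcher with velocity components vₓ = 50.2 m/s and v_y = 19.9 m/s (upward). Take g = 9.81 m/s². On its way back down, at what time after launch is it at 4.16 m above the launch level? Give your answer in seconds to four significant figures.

Set y = v_y0 t − ½ g t² = 4.16: 4.905 t² − 19.90 t + 4.16 = 0.
t = [19.90 ± √(19.90² − 2·9.81·4.16)] / 9.81 = (19.90 ± 17.73) / 9.81, so t = 0.2211 s or t = 3.836 s.
The descending-branch root is 3.836 s.

3.836 s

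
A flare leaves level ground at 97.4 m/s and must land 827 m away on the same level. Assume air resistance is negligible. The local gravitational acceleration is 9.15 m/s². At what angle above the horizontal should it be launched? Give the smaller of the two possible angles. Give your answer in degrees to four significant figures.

Level-ground range R = v₀² sin(2θ)/g ⇒ sin(2θ) = gR/v₀² = 9.15 × 827 / 97.4² = 0.7976.
2θ = 52.91° or 180° − 52.91° = 127.1°, so θ = 26.45° or 63.55°.
The smaller angle is 26.45°.

26.45°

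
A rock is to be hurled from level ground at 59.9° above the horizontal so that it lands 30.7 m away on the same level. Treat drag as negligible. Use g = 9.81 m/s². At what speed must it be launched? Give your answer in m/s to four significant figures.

Level-ground range: R = v₀² sin(2θ)/g, so v₀ = √(gR / sin 2θ).
v₀ = √(9.81 × 30.7 / sin 119.8°) = √(301.2 / 0.8678) = √347.06 = 18.63 m/s.

18.63 m/s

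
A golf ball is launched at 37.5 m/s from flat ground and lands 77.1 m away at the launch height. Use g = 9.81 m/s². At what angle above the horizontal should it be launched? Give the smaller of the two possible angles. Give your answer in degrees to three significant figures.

From R = (v₀²/g) sin 2θ: sin 2θ = 9.81 × 77.1 / 1406.2 = 0.5378.
2θ = 32.54° or 180° − 32.54° = 147.5°, so θ = 16.27° or 73.73°.
The smaller angle is 16.27°.

16.3°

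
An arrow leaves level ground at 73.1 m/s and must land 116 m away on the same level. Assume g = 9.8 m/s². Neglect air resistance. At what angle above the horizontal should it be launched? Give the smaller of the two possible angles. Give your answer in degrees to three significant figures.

6.14°

Level-ground range R = v₀² sin(2θ)/g ⇒ sin(2θ) = gR/v₀² = 9.80 × 116 / 73.1² = 0.2127.
2θ = 12.28° or 180° − 12.28° = 167.7°, so θ = 6.141° or 83.86°.
The smaller angle is 6.141°.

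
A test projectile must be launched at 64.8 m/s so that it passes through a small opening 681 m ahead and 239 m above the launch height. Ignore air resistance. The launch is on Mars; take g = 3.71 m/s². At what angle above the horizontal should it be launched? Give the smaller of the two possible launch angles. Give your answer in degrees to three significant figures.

41.7°

Trajectory: y = x tanθ − g x² (1 + tan²θ)/(2v₀²). With x = 681, y = 239, v₀ = 64.8, g = 3.71:
204.9 tan²θ − 681 tanθ + (443.9) = 0.
tanθ = [681 ± √(681² − 4 × 204.9 × (443.9))] / (2 × 204.9) = (681 ± 316.2) / 409.7, giving tanθ = 0.8902 or 2.434.
θ = 41.68° or 67.66°; the smaller is 41.68°.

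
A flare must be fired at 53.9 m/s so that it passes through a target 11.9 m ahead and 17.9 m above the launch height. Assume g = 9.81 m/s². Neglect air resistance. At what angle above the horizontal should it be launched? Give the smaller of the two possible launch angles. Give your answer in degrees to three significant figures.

Trajectory: y = x tanθ − g x² (1 + tan²θ)/(2v₀²). With x = 11.9, y = 17.9, v₀ = 53.9, g = 9.81:
0.2391 tan²θ − 11.9 tanθ + (18.14) = 0.
tanθ = [11.9 ± √(11.9² − 4 × 0.2391 × (18.14))] / (2 × 0.2391) = (11.9 ± 11.15) / 0.4782, giving tanθ = 1.574 or 48.20.
θ = 57.57° or 88.81°; the smaller is 57.57°.

57.6°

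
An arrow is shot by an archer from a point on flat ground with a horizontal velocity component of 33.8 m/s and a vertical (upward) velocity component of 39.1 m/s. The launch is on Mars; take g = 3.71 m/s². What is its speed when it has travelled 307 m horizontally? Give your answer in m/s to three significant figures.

Time to reach x = 307 m: t = x/vₓ = 307/33.80 = 9.083 s.
Vertical velocity there: v_y = v_y0 − g t = 39.10 − 3.71 × 9.083 = 5.403 m/s.
Speed: √(vₓ² + v_y²) = √(33.80² + 5.403²) = 34.23 m/s.

34.2 m/s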